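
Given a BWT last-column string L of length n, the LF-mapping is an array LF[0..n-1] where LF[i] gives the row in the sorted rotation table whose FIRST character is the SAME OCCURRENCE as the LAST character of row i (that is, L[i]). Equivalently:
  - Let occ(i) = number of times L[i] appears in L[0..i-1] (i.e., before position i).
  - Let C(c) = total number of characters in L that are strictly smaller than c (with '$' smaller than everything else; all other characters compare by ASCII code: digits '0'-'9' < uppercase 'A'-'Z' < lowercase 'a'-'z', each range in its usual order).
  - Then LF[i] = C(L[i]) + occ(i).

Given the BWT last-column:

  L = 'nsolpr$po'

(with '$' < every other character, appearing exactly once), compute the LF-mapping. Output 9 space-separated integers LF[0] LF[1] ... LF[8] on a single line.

Char counts: '$':1, 'l':1, 'n':1, 'o':2, 'p':2, 'r':1, 's':1
C (first-col start): C('$')=0, C('l')=1, C('n')=2, C('o')=3, C('p')=5, C('r')=7, C('s')=8
L[0]='n': occ=0, LF[0]=C('n')+0=2+0=2
L[1]='s': occ=0, LF[1]=C('s')+0=8+0=8
L[2]='o': occ=0, LF[2]=C('o')+0=3+0=3
L[3]='l': occ=0, LF[3]=C('l')+0=1+0=1
L[4]='p': occ=0, LF[4]=C('p')+0=5+0=5
L[5]='r': occ=0, LF[5]=C('r')+0=7+0=7
L[6]='$': occ=0, LF[6]=C('$')+0=0+0=0
L[7]='p': occ=1, LF[7]=C('p')+1=5+1=6
L[8]='o': occ=1, LF[8]=C('o')+1=3+1=4

Answer: 2 8 3 1 5 7 0 6 4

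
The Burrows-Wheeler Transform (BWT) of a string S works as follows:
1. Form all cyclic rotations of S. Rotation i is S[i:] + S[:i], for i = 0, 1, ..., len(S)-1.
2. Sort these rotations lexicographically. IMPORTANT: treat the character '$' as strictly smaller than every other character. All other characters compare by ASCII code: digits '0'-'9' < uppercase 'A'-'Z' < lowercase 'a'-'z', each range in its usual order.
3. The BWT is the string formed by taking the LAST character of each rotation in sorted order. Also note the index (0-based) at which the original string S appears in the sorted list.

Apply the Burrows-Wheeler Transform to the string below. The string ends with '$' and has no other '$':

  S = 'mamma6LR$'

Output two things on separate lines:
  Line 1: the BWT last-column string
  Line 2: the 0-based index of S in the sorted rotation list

All 9 rotations (rotation i = S[i:]+S[:i]):
  rot[0] = mamma6LR$
  rot[1] = amma6LR$m
  rot[2] = mma6LR$ma
  rot[3] = ma6LR$mam
  rot[4] = a6LR$mamm
  rot[5] = 6LR$mamma
  rot[6] = LR$mamma6
  rot[7] = R$mamma6L
  rot[8] = $mamma6LR
Sorted (with $ < everything):
  sorted[0] = $mamma6LR  (last char: 'R')
  sorted[1] = 6LR$mamma  (last char: 'a')
  sorted[2] = LR$mamma6  (last char: '6')
  sorted[3] = R$mamma6L  (last char: 'L')
  sorted[4] = a6LR$mamm  (last char: 'm')
  sorted[5] = amma6LR$m  (last char: 'm')
  sorted[6] = ma6LR$mam  (last char: 'm')
  sorted[7] = mamma6LR$  (last char: '$')
  sorted[8] = mma6LR$ma  (last char: 'a')
Last column: Ra6Lmmm$a
Original string S is at sorted index 7

Answer: Ra6Lmmm$a
7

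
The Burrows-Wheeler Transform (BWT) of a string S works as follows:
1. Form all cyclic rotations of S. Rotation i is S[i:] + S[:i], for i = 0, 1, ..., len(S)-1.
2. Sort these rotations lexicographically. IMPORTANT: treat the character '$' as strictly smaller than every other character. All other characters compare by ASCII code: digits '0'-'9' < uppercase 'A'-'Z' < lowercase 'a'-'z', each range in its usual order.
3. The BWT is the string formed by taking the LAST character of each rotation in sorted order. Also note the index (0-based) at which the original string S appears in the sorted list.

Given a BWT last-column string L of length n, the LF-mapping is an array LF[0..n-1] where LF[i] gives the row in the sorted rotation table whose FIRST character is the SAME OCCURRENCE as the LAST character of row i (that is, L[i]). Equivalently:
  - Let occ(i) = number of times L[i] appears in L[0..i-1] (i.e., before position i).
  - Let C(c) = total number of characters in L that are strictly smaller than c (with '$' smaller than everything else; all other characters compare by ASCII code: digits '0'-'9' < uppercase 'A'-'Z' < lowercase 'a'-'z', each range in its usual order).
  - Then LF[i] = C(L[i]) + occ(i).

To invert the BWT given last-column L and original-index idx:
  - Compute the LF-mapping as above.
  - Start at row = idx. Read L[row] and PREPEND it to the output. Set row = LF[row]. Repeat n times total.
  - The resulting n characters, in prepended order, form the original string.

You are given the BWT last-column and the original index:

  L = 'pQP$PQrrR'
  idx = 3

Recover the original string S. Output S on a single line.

Answer: QPPQRrrp$

Derivation:
LF mapping: 6 3 1 0 2 4 7 8 5
Walk LF starting at row 3, prepending L[row]:
  step 1: row=3, L[3]='$', prepend. Next row=LF[3]=0
  step 2: row=0, L[0]='p', prepend. Next row=LF[0]=6
  step 3: row=6, L[6]='r', prepend. Next row=LF[6]=7
  step 4: row=7, L[7]='r', prepend. Next row=LF[7]=8
  step 5: row=8, L[8]='R', prepend. Next row=LF[8]=5
  step 6: row=5, L[5]='Q', prepend. Next row=LF[5]=4
  step 7: row=4, L[4]='P', prepend. Next row=LF[4]=2
  step 8: row=2, L[2]='P', prepend. Next row=LF[2]=1
  step 9: row=1, L[1]='Q', prepend. Next row=LF[1]=3
Reversed output: QPPQRrrp$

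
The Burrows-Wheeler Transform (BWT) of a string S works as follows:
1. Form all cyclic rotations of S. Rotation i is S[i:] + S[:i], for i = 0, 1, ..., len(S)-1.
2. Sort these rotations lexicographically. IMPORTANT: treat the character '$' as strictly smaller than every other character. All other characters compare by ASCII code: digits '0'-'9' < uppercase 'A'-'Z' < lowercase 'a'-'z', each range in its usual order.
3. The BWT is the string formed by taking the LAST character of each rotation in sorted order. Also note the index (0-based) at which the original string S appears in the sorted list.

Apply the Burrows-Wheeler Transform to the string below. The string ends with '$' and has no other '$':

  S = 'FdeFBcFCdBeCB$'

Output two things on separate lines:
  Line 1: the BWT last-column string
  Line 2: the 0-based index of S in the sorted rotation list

All 14 rotations (rotation i = S[i:]+S[:i]):
  rot[0] = FdeFBcFCdBeCB$
  rot[1] = deFBcFCdBeCB$F
  rot[2] = eFBcFCdBeCB$Fd
  rot[3] = FBcFCdBeCB$Fde
  rot[4] = BcFCdBeCB$FdeF
  rot[5] = cFCdBeCB$FdeFB
  rot[6] = FCdBeCB$FdeFBc
  rot[7] = CdBeCB$FdeFBcF
  rot[8] = dBeCB$FdeFBcFC
  rot[9] = BeCB$FdeFBcFCd
  rot[10] = eCB$FdeFBcFCdB
  rot[11] = CB$FdeFBcFCdBe
  rot[12] = B$FdeFBcFCdBeC
  rot[13] = $FdeFBcFCdBeCB
Sorted (with $ < everything):
  sorted[0] = $FdeFBcFCdBeCB  (last char: 'B')
  sorted[1] = B$FdeFBcFCdBeC  (last char: 'C')
  sorted[2] = BcFCdBeCB$FdeF  (last char: 'F')
  sorted[3] = BeCB$FdeFBcFCd  (last char: 'd')
  sorted[4] = CB$FdeFBcFCdBe  (last char: 'e')
  sorted[5] = CdBeCB$FdeFBcF  (last char: 'F')
  sorted[6] = FBcFCdBeCB$Fde  (last char: 'e')
  sorted[7] = FCdBeCB$FdeFBc  (last char: 'c')
  sorted[8] = FdeFBcFCdBeCB$  (last char: '$')
  sorted[9] = cFCdBeCB$FdeFB  (last char: 'B')
  sorted[10] = dBeCB$FdeFBcFC  (last char: 'C')
  sorted[11] = deFBcFCdBeCB$F  (last char: 'F')
  sorted[12] = eCB$FdeFBcFCdB  (last char: 'B')
  sorted[13] = eFBcFCdBeCB$Fd  (last char: 'd')
Last column: BCFdeFec$BCFBd
Original string S is at sorted index 8

Answer: BCFdeFec$BCFBd
8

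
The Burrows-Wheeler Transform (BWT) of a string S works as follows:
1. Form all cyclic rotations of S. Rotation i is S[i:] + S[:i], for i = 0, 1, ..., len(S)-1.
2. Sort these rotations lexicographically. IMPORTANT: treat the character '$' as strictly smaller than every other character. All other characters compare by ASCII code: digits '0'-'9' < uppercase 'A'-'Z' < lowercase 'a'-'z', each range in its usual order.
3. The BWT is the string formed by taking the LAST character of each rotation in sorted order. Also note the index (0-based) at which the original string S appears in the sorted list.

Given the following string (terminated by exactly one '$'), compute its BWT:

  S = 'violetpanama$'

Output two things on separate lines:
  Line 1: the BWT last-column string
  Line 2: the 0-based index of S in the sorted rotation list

All 13 rotations (rotation i = S[i:]+S[:i]):
  rot[0] = violetpanama$
  rot[1] = ioletpanama$v
  rot[2] = oletpanama$vi
  rot[3] = letpanama$vio
  rot[4] = etpanama$viol
  rot[5] = tpanama$viole
  rot[6] = panama$violet
  rot[7] = anama$violetp
  rot[8] = nama$violetpa
  rot[9] = ama$violetpan
  rot[10] = ma$violetpana
  rot[11] = a$violetpanam
  rot[12] = $violetpanama
Sorted (with $ < everything):
  sorted[0] = $violetpanama  (last char: 'a')
  sorted[1] = a$violetpanam  (last char: 'm')
  sorted[2] = ama$violetpan  (last char: 'n')
  sorted[3] = anama$violetp  (last char: 'p')
  sorted[4] = etpanama$viol  (last char: 'l')
  sorted[5] = ioletpanama$v  (last char: 'v')
  sorted[6] = letpanama$vio  (last char: 'o')
  sorted[7] = ma$violetpana  (last char: 'a')
  sorted[8] = nama$violetpa  (last char: 'a')
  sorted[9] = oletpanama$vi  (last char: 'i')
  sorted[10] = panama$violet  (last char: 't')
  sorted[11] = tpanama$viole  (last char: 'e')
  sorted[12] = violetpanama$  (last char: '$')
Last column: amnplvoaaite$
Original string S is at sorted index 12

Answer: amnplvoaaite$
12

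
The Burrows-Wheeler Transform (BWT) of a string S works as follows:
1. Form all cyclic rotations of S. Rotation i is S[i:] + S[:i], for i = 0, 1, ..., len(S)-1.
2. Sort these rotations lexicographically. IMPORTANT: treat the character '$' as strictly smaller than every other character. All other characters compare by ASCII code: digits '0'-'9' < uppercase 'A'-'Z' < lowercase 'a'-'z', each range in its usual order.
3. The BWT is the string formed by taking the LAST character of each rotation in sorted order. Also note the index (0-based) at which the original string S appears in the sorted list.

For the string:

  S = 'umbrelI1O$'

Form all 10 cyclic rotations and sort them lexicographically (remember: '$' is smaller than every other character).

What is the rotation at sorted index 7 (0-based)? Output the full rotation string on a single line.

Answer: mbrelI1O$u

Derivation:
All 10 rotations (rotation i = S[i:]+S[:i]):
  rot[0] = umbrelI1O$
  rot[1] = mbrelI1O$u
  rot[2] = brelI1O$um
  rot[3] = relI1O$umb
  rot[4] = elI1O$umbr
  rot[5] = lI1O$umbre
  rot[6] = I1O$umbrel
  rot[7] = 1O$umbrelI
  rot[8] = O$umbrelI1
  rot[9] = $umbrelI1O
Sorted (with $ < everything):
  sorted[0] = $umbrelI1O
  sorted[1] = 1O$umbrelI
  sorted[2] = I1O$umbrel
  sorted[3] = O$umbrelI1
  sorted[4] = brelI1O$um
  sorted[5] = elI1O$umbr
  sorted[6] = lI1O$umbre
  sorted[7] = mbrelI1O$u
  sorted[8] = relI1O$umb
  sorted[9] = umbrelI1O$
sorted[7] = mbrelI1O$u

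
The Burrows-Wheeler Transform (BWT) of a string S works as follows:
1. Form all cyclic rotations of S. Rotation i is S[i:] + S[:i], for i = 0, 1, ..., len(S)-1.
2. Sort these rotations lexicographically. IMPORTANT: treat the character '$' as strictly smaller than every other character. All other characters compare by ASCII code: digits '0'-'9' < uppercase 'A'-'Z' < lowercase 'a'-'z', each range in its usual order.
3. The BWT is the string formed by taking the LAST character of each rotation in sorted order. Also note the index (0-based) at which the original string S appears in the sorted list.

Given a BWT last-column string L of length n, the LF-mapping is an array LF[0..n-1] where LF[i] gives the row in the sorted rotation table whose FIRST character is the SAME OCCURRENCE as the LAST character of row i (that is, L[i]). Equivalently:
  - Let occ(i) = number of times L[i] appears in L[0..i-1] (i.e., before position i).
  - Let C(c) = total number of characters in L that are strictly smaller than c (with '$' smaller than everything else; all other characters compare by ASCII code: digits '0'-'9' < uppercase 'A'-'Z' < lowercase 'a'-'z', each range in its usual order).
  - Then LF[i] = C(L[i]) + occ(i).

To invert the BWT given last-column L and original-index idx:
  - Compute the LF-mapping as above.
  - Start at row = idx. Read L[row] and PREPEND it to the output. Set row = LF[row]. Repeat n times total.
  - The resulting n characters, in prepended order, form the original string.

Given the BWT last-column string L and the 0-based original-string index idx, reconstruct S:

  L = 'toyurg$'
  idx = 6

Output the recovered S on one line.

LF mapping: 4 2 6 5 3 1 0
Walk LF starting at row 6, prepending L[row]:
  step 1: row=6, L[6]='$', prepend. Next row=LF[6]=0
  step 2: row=0, L[0]='t', prepend. Next row=LF[0]=4
  step 3: row=4, L[4]='r', prepend. Next row=LF[4]=3
  step 4: row=3, L[3]='u', prepend. Next row=LF[3]=5
  step 5: row=5, L[5]='g', prepend. Next row=LF[5]=1
  step 6: row=1, L[1]='o', prepend. Next row=LF[1]=2
  step 7: row=2, L[2]='y', prepend. Next row=LF[2]=6
Reversed output: yogurt$

Answer: yogurt$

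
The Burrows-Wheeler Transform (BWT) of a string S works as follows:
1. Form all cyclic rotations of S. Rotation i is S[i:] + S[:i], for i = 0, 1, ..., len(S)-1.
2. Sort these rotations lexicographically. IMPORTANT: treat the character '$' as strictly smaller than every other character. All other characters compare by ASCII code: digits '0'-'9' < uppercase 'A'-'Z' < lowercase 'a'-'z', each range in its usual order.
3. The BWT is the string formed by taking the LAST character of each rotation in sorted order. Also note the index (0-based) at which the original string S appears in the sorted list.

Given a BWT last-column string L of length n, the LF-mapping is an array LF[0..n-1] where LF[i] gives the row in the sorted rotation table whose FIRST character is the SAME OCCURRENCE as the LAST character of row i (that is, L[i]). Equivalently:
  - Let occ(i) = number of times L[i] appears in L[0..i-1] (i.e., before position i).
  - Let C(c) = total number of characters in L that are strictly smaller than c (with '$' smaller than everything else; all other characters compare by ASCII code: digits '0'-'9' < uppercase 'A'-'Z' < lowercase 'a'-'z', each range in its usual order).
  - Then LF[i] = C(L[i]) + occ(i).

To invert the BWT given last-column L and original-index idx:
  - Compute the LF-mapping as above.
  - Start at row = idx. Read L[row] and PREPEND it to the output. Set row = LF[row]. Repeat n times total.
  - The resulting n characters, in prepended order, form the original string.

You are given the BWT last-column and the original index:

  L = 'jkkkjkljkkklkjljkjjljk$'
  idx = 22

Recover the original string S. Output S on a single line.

Answer: lljkkkjkkjjkjlkjjklkkj$

Derivation:
LF mapping: 1 9 10 11 2 12 19 3 13 14 15 20 16 4 21 5 17 6 7 22 8 18 0
Walk LF starting at row 22, prepending L[row]:
  step 1: row=22, L[22]='$', prepend. Next row=LF[22]=0
  step 2: row=0, L[0]='j', prepend. Next row=LF[0]=1
  step 3: row=1, L[1]='k', prepend. Next row=LF[1]=9
  step 4: row=9, L[9]='k', prepend. Next row=LF[9]=14
  step 5: row=14, L[14]='l', prepend. Next row=LF[14]=21
  step 6: row=21, L[21]='k', prepend. Next row=LF[21]=18
  step 7: row=18, L[18]='j', prepend. Next row=LF[18]=7
  step 8: row=7, L[7]='j', prepend. Next row=LF[7]=3
  step 9: row=3, L[3]='k', prepend. Next row=LF[3]=11
  step 10: row=11, L[11]='l', prepend. Next row=LF[11]=20
  step 11: row=20, L[20]='j', prepend. Next row=LF[20]=8
  step 12: row=8, L[8]='k', prepend. Next row=LF[8]=13
  step 13: row=13, L[13]='j', prepend. Next row=LF[13]=4
  step 14: row=4, L[4]='j', prepend. Next row=LF[4]=2
  step 15: row=2, L[2]='k', prepend. Next row=LF[2]=10
  step 16: row=10, L[10]='k', prepend. Next row=LF[10]=15
  step 17: row=15, L[15]='j', prepend. Next row=LF[15]=5
  step 18: row=5, L[5]='k', prepend. Next row=LF[5]=12
  step 19: row=12, L[12]='k', prepend. Next row=LF[12]=16
  step 20: row=16, L[16]='k', prepend. Next row=LF[16]=17
  step 21: row=17, L[17]='j', prepend. Next row=LF[17]=6
  step 22: row=6, L[6]='l', prepend. Next row=LF[6]=19
  step 23: row=19, L[19]='l', prepend. Next row=LF[19]=22
Reversed output: lljkkkjkkjjkjlkjjklkkj$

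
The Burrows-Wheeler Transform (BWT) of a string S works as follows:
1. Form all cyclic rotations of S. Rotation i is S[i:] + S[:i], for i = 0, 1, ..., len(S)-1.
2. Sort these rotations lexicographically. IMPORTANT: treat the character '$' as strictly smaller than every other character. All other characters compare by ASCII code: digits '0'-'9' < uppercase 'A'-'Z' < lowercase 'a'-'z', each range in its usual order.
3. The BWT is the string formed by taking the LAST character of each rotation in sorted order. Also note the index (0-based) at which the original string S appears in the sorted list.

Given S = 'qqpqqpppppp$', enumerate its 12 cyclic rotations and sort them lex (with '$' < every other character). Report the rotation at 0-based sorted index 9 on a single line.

All 12 rotations (rotation i = S[i:]+S[:i]):
  rot[0] = qqpqqpppppp$
  rot[1] = qpqqpppppp$q
  rot[2] = pqqpppppp$qq
  rot[3] = qqpppppp$qqp
  rot[4] = qpppppp$qqpq
  rot[5] = pppppp$qqpqq
  rot[6] = ppppp$qqpqqp
  rot[7] = pppp$qqpqqpp
  rot[8] = ppp$qqpqqppp
  rot[9] = pp$qqpqqpppp
  rot[10] = p$qqpqqppppp
  rot[11] = $qqpqqpppppp
Sorted (with $ < everything):
  sorted[0] = $qqpqqpppppp
  sorted[1] = p$qqpqqppppp
  sorted[2] = pp$qqpqqpppp
  sorted[3] = ppp$qqpqqppp
  sorted[4] = pppp$qqpqqpp
  sorted[5] = ppppp$qqpqqp
  sorted[6] = pppppp$qqpqq
  sorted[7] = pqqpppppp$qq
  sorted[8] = qpppppp$qqpq
  sorted[9] = qpqqpppppp$q
  sorted[10] = qqpppppp$qqp
  sorted[11] = qqpqqpppppp$
sorted[9] = qpqqpppppp$q

Answer: qpqqpppppp$q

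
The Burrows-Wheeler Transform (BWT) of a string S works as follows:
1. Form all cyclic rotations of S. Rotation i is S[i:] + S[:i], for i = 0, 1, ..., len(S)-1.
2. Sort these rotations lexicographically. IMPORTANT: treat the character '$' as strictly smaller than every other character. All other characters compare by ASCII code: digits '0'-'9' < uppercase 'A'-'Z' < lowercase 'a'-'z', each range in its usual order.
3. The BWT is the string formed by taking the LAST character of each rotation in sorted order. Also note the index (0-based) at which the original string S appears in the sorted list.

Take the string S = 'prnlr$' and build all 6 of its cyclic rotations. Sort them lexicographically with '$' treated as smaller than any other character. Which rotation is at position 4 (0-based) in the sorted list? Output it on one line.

Answer: r$prnl

Derivation:
All 6 rotations (rotation i = S[i:]+S[:i]):
  rot[0] = prnlr$
  rot[1] = rnlr$p
  rot[2] = nlr$pr
  rot[3] = lr$prn
  rot[4] = r$prnl
  rot[5] = $prnlr
Sorted (with $ < everything):
  sorted[0] = $prnlr
  sorted[1] = lr$prn
  sorted[2] = nlr$pr
  sorted[3] = prnlr$
  sorted[4] = r$prnl
  sorted[5] = rnlr$p
sorted[4] = r$prnl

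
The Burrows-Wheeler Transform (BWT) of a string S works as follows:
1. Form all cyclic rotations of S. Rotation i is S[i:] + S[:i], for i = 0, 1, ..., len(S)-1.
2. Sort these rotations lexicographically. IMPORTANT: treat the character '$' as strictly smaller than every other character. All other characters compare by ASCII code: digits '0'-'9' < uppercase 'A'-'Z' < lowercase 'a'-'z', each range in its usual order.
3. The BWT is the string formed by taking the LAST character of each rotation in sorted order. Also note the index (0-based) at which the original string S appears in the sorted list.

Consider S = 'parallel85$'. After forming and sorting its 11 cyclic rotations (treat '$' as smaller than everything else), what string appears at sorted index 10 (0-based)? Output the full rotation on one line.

All 11 rotations (rotation i = S[i:]+S[:i]):
  rot[0] = parallel85$
  rot[1] = arallel85$p
  rot[2] = rallel85$pa
  rot[3] = allel85$par
  rot[4] = llel85$para
  rot[5] = lel85$paral
  rot[6] = el85$parall
  rot[7] = l85$paralle
  rot[8] = 85$parallel
  rot[9] = 5$parallel8
  rot[10] = $parallel85
Sorted (with $ < everything):
  sorted[0] = $parallel85
  sorted[1] = 5$parallel8
  sorted[2] = 85$parallel
  sorted[3] = allel85$par
  sorted[4] = arallel85$p
  sorted[5] = el85$parall
  sorted[6] = l85$paralle
  sorted[7] = lel85$paral
  sorted[8] = llel85$para
  sorted[9] = parallel85$
  sorted[10] = rallel85$pa
sorted[10] = rallel85$pa

Answer: rallel85$pa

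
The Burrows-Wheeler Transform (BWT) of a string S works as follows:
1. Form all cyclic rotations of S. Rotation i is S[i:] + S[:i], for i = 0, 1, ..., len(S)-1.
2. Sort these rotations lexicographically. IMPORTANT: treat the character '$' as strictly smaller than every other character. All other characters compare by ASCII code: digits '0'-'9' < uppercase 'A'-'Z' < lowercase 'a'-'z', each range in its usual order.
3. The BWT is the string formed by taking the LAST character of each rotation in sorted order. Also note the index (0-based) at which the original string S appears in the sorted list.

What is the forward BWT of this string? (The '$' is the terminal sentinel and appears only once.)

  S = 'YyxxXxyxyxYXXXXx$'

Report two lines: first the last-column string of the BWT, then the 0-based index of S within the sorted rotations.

All 17 rotations (rotation i = S[i:]+S[:i]):
  rot[0] = YyxxXxyxyxYXXXXx$
  rot[1] = yxxXxyxyxYXXXXx$Y
  rot[2] = xxXxyxyxYXXXXx$Yy
  rot[3] = xXxyxyxYXXXXx$Yyx
  rot[4] = XxyxyxYXXXXx$Yyxx
  rot[5] = xyxyxYXXXXx$YyxxX
  rot[6] = yxyxYXXXXx$YyxxXx
  rot[7] = xyxYXXXXx$YyxxXxy
  rot[8] = yxYXXXXx$YyxxXxyx
  rot[9] = xYXXXXx$YyxxXxyxy
  rot[10] = YXXXXx$YyxxXxyxyx
  rot[11] = XXXXx$YyxxXxyxyxY
  rot[12] = XXXx$YyxxXxyxyxYX
  rot[13] = XXx$YyxxXxyxyxYXX
  rot[14] = Xx$YyxxXxyxyxYXXX
  rot[15] = x$YyxxXxyxyxYXXXX
  rot[16] = $YyxxXxyxyxYXXXXx
Sorted (with $ < everything):
  sorted[0] = $YyxxXxyxyxYXXXXx  (last char: 'x')
  sorted[1] = XXXXx$YyxxXxyxyxY  (last char: 'Y')
  sorted[2] = XXXx$YyxxXxyxyxYX  (last char: 'X')
  sorted[3] = XXx$YyxxXxyxyxYXX  (last char: 'X')
  sorted[4] = Xx$YyxxXxyxyxYXXX  (last char: 'X')
  sorted[5] = XxyxyxYXXXXx$Yyxx  (last char: 'x')
  sorted[6] = YXXXXx$YyxxXxyxyx  (last char: 'x')
  sorted[7] = YyxxXxyxyxYXXXXx$  (last char: '$')
  sorted[8] = x$YyxxXxyxyxYXXXX  (last char: 'X')
  sorted[9] = xXxyxyxYXXXXx$Yyx  (last char: 'x')
  sorted[10] = xYXXXXx$YyxxXxyxy  (last char: 'y')
  sorted[11] = xxXxyxyxYXXXXx$Yy  (last char: 'y')
  sorted[12] = xyxYXXXXx$YyxxXxy  (last char: 'y')
  sorted[13] = xyxyxYXXXXx$YyxxX  (last char: 'X')
  sorted[14] = yxYXXXXx$YyxxXxyx  (last char: 'x')
  sorted[15] = yxxXxyxyxYXXXXx$Y  (last char: 'Y')
  sorted[16] = yxyxYXXXXx$YyxxXx  (last char: 'x')
Last column: xYXXXxx$XxyyyXxYx
Original string S is at sorted index 7

Answer: xYXXXxx$XxyyyXxYx
7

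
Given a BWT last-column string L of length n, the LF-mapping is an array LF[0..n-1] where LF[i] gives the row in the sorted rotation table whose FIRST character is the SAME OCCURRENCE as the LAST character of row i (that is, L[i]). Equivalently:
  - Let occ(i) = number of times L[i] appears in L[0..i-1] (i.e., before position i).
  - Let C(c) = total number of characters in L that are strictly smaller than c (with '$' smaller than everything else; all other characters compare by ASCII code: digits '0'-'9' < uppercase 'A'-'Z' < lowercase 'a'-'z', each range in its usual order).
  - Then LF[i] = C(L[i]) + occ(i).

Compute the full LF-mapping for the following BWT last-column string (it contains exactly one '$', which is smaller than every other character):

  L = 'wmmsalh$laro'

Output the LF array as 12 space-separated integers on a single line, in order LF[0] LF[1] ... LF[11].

Answer: 11 6 7 10 1 4 3 0 5 2 9 8

Derivation:
Char counts: '$':1, 'a':2, 'h':1, 'l':2, 'm':2, 'o':1, 'r':1, 's':1, 'w':1
C (first-col start): C('$')=0, C('a')=1, C('h')=3, C('l')=4, C('m')=6, C('o')=8, C('r')=9, C('s')=10, C('w')=11
L[0]='w': occ=0, LF[0]=C('w')+0=11+0=11
L[1]='m': occ=0, LF[1]=C('m')+0=6+0=6
L[2]='m': occ=1, LF[2]=C('m')+1=6+1=7
L[3]='s': occ=0, LF[3]=C('s')+0=10+0=10
L[4]='a': occ=0, LF[4]=C('a')+0=1+0=1
L[5]='l': occ=0, LF[5]=C('l')+0=4+0=4
L[6]='h': occ=0, LF[6]=C('h')+0=3+0=3
L[7]='$': occ=0, LF[7]=C('$')+0=0+0=0
L[8]='l': occ=1, LF[8]=C('l')+1=4+1=5
L[9]='a': occ=1, LF[9]=C('a')+1=1+1=2
L[10]='r': occ=0, LF[10]=C('r')+0=9+0=9
L[11]='o': occ=0, LF[11]=C('o')+0=8+0=8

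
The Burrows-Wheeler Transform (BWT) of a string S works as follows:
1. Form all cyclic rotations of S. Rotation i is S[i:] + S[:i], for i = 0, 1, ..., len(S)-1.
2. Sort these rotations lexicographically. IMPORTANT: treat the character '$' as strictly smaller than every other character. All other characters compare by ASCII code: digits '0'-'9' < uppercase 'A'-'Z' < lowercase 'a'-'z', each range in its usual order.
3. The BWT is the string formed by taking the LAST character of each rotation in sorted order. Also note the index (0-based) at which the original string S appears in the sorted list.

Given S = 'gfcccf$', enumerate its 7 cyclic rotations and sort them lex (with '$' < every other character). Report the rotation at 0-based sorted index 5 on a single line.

All 7 rotations (rotation i = S[i:]+S[:i]):
  rot[0] = gfcccf$
  rot[1] = fcccf$g
  rot[2] = cccf$gf
  rot[3] = ccf$gfc
  rot[4] = cf$gfcc
  rot[5] = f$gfccc
  rot[6] = $gfcccf
Sorted (with $ < everything):
  sorted[0] = $gfcccf
  sorted[1] = cccf$gf
  sorted[2] = ccf$gfc
  sorted[3] = cf$gfcc
  sorted[4] = f$gfccc
  sorted[5] = fcccf$g
  sorted[6] = gfcccf$
sorted[5] = fcccf$g

Answer: fcccf$g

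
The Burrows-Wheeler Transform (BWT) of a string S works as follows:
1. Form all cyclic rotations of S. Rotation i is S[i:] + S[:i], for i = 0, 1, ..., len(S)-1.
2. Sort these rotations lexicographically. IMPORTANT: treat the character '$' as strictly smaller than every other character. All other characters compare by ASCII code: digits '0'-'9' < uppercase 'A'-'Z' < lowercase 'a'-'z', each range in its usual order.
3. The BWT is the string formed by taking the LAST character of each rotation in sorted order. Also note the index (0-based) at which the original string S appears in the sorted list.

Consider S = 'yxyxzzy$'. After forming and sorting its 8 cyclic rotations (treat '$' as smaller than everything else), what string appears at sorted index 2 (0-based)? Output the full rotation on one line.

Answer: xzzy$yxy

Derivation:
All 8 rotations (rotation i = S[i:]+S[:i]):
  rot[0] = yxyxzzy$
  rot[1] = xyxzzy$y
  rot[2] = yxzzy$yx
  rot[3] = xzzy$yxy
  rot[4] = zzy$yxyx
  rot[5] = zy$yxyxz
  rot[6] = y$yxyxzz
  rot[7] = $yxyxzzy
Sorted (with $ < everything):
  sorted[0] = $yxyxzzy
  sorted[1] = xyxzzy$y
  sorted[2] = xzzy$yxy
  sorted[3] = y$yxyxzz
  sorted[4] = yxyxzzy$
  sorted[5] = yxzzy$yx
  sorted[6] = zy$yxyxz
  sorted[7] = zzy$yxyx
sorted[2] = xzzy$yxy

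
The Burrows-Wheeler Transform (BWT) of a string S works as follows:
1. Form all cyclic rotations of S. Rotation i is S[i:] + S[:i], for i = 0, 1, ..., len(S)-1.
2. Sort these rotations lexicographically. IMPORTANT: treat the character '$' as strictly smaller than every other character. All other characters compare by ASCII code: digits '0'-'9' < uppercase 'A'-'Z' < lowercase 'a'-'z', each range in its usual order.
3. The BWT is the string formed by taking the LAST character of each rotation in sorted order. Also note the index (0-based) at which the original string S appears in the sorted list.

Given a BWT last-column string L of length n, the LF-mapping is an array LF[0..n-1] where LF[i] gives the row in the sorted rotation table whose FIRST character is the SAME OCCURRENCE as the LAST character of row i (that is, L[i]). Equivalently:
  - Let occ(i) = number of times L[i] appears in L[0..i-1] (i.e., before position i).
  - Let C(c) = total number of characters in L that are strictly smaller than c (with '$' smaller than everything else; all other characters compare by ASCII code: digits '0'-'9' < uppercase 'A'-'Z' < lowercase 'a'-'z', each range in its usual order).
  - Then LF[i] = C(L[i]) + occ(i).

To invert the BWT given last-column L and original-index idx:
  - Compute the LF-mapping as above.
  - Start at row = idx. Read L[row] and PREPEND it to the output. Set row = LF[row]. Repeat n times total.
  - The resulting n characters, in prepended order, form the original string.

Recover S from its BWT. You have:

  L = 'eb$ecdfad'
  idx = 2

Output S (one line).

LF mapping: 6 2 0 7 3 4 8 1 5
Walk LF starting at row 2, prepending L[row]:
  step 1: row=2, L[2]='$', prepend. Next row=LF[2]=0
  step 2: row=0, L[0]='e', prepend. Next row=LF[0]=6
  step 3: row=6, L[6]='f', prepend. Next row=LF[6]=8
  step 4: row=8, L[8]='d', prepend. Next row=LF[8]=5
  step 5: row=5, L[5]='d', prepend. Next row=LF[5]=4
  step 6: row=4, L[4]='c', prepend. Next row=LF[4]=3
  step 7: row=3, L[3]='e', prepend. Next row=LF[3]=7
  step 8: row=7, L[7]='a', prepend. Next row=LF[7]=1
  step 9: row=1, L[1]='b', prepend. Next row=LF[1]=2
Reversed output: baecddfe$

Answer: baecddfe$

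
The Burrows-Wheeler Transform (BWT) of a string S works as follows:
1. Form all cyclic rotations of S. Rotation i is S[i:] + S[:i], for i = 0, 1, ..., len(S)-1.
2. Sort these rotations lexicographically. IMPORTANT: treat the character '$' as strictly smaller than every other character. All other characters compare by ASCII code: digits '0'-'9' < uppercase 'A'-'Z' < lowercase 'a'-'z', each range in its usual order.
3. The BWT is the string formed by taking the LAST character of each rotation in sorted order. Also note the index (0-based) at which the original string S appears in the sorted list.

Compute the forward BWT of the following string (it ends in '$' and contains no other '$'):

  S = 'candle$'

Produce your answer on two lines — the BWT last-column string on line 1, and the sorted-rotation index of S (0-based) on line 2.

Answer: ec$nlda
2

Derivation:
All 7 rotations (rotation i = S[i:]+S[:i]):
  rot[0] = candle$
  rot[1] = andle$c
  rot[2] = ndle$ca
  rot[3] = dle$can
  rot[4] = le$cand
  rot[5] = e$candl
  rot[6] = $candle
Sorted (with $ < everything):
  sorted[0] = $candle  (last char: 'e')
  sorted[1] = andle$c  (last char: 'c')
  sorted[2] = candle$  (last char: '$')
  sorted[3] = dle$can  (last char: 'n')
  sorted[4] = e$candl  (last char: 'l')
  sorted[5] = le$cand  (last char: 'd')
  sorted[6] = ndle$ca  (last char: 'a')
Last column: ec$nlda
Original string S is at sorted index 2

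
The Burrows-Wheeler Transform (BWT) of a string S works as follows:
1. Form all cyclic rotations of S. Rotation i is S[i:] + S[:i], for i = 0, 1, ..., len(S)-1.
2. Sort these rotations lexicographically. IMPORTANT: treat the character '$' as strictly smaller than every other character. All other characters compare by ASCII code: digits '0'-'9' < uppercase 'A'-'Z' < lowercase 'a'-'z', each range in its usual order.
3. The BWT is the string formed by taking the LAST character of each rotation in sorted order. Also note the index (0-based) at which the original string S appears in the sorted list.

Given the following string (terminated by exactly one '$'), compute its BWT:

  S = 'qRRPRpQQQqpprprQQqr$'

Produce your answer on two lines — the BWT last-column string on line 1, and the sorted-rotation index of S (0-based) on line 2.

Answer: rRpQrQQRqPRqrp$QQqpp
14

Derivation:
All 20 rotations (rotation i = S[i:]+S[:i]):
  rot[0] = qRRPRpQQQqpprprQQqr$
  rot[1] = RRPRpQQQqpprprQQqr$q
  rot[2] = RPRpQQQqpprprQQqr$qR
  rot[3] = PRpQQQqpprprQQqr$qRR
  rot[4] = RpQQQqpprprQQqr$qRRP
  rot[5] = pQQQqpprprQQqr$qRRPR
  rot[6] = QQQqpprprQQqr$qRRPRp
  rot[7] = QQqpprprQQqr$qRRPRpQ
  rot[8] = QqpprprQQqr$qRRPRpQQ
  rot[9] = qpprprQQqr$qRRPRpQQQ
  rot[10] = pprprQQqr$qRRPRpQQQq
  rot[11] = prprQQqr$qRRPRpQQQqp
  rot[12] = rprQQqr$qRRPRpQQQqpp
  rot[13] = prQQqr$qRRPRpQQQqppr
  rot[14] = rQQqr$qRRPRpQQQqpprp
  rot[15] = QQqr$qRRPRpQQQqpprpr
  rot[16] = Qqr$qRRPRpQQQqpprprQ
  rot[17] = qr$qRRPRpQQQqpprprQQ
  rot[18] = r$qRRPRpQQQqpprprQQq
  rot[19] = $qRRPRpQQQqpprprQQqr
Sorted (with $ < everything):
  sorted[0] = $qRRPRpQQQqpprprQQqr  (last char: 'r')
  sorted[1] = PRpQQQqpprprQQqr$qRR  (last char: 'R')
  sorted[2] = QQQqpprprQQqr$qRRPRp  (last char: 'p')
  sorted[3] = QQqpprprQQqr$qRRPRpQ  (last char: 'Q')
  sorted[4] = QQqr$qRRPRpQQQqpprpr  (last char: 'r')
  sorted[5] = QqpprprQQqr$qRRPRpQQ  (last char: 'Q')
  sorted[6] = Qqr$qRRPRpQQQqpprprQ  (last char: 'Q')
  sorted[7] = RPRpQQQqpprprQQqr$qR  (last char: 'R')
  sorted[8] = RRPRpQQQqpprprQQqr$q  (last char: 'q')
  sorted[9] = RpQQQqpprprQQqr$qRRP  (last char: 'P')
  sorted[10] = pQQQqpprprQQqr$qRRPR  (last char: 'R')
  sorted[11] = pprprQQqr$qRRPRpQQQq  (last char: 'q')
  sorted[12] = prQQqr$qRRPRpQQQqppr  (last char: 'r')
  sorted[13] = prprQQqr$qRRPRpQQQqp  (last char: 'p')
  sorted[14] = qRRPRpQQQqpprprQQqr$  (last char: '$')
  sorted[15] = qpprprQQqr$qRRPRpQQQ  (last char: 'Q')
  sorted[16] = qr$qRRPRpQQQqpprprQQ  (last char: 'Q')
  sorted[17] = r$qRRPRpQQQqpprprQQq  (last char: 'q')
  sorted[18] = rQQqr$qRRPRpQQQqpprp  (last char: 'p')
  sorted[19] = rprQQqr$qRRPRpQQQqpp  (last char: 'p')
Last column: rRpQrQQRqPRqrp$QQqpp
Original string S is at sorted index 14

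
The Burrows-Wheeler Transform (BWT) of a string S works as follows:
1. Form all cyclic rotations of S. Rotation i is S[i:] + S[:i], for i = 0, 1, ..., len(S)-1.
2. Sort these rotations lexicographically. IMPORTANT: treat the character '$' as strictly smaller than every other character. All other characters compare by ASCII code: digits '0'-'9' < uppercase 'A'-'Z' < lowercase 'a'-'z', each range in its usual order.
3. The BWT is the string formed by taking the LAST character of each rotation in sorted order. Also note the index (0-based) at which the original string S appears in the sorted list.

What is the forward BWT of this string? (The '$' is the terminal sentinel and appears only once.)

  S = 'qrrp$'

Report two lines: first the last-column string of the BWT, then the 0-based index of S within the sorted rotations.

All 5 rotations (rotation i = S[i:]+S[:i]):
  rot[0] = qrrp$
  rot[1] = rrp$q
  rot[2] = rp$qr
  rot[3] = p$qrr
  rot[4] = $qrrp
Sorted (with $ < everything):
  sorted[0] = $qrrp  (last char: 'p')
  sorted[1] = p$qrr  (last char: 'r')
  sorted[2] = qrrp$  (last char: '$')
  sorted[3] = rp$qr  (last char: 'r')
  sorted[4] = rrp$q  (last char: 'q')
Last column: pr$rq
Original string S is at sorted index 2

Answer: pr$rq
2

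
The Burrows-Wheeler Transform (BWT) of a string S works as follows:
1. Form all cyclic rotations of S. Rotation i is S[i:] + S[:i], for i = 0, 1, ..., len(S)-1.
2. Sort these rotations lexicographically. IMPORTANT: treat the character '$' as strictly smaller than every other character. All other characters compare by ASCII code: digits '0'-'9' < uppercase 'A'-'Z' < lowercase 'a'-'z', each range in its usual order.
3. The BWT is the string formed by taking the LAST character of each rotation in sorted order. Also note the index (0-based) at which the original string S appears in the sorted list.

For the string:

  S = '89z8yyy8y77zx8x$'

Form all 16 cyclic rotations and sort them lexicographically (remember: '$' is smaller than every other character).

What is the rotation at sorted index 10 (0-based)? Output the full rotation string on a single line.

All 16 rotations (rotation i = S[i:]+S[:i]):
  rot[0] = 89z8yyy8y77zx8x$
  rot[1] = 9z8yyy8y77zx8x$8
  rot[2] = z8yyy8y77zx8x$89
  rot[3] = 8yyy8y77zx8x$89z
  rot[4] = yyy8y77zx8x$89z8
  rot[5] = yy8y77zx8x$89z8y
  rot[6] = y8y77zx8x$89z8yy
  rot[7] = 8y77zx8x$89z8yyy
  rot[8] = y77zx8x$89z8yyy8
  rot[9] = 77zx8x$89z8yyy8y
  rot[10] = 7zx8x$89z8yyy8y7
  rot[11] = zx8x$89z8yyy8y77
  rot[12] = x8x$89z8yyy8y77z
  rot[13] = 8x$89z8yyy8y77zx
  rot[14] = x$89z8yyy8y77zx8
  rot[15] = $89z8yyy8y77zx8x
Sorted (with $ < everything):
  sorted[0] = $89z8yyy8y77zx8x
  sorted[1] = 77zx8x$89z8yyy8y
  sorted[2] = 7zx8x$89z8yyy8y7
  sorted[3] = 89z8yyy8y77zx8x$
  sorted[4] = 8x$89z8yyy8y77zx
  sorted[5] = 8y77zx8x$89z8yyy
  sorted[6] = 8yyy8y77zx8x$89z
  sorted[7] = 9z8yyy8y77zx8x$8
  sorted[8] = x$89z8yyy8y77zx8
  sorted[9] = x8x$89z8yyy8y77z
  sorted[10] = y77zx8x$89z8yyy8
  sorted[11] = y8y77zx8x$89z8yy
  sorted[12] = yy8y77zx8x$89z8y
  sorted[13] = yyy8y77zx8x$89z8
  sorted[14] = z8yyy8y77zx8x$89
  sorted[15] = zx8x$89z8yyy8y77
sorted[10] = y77zx8x$89z8yyy8

Answer: y77zx8x$89z8yyy8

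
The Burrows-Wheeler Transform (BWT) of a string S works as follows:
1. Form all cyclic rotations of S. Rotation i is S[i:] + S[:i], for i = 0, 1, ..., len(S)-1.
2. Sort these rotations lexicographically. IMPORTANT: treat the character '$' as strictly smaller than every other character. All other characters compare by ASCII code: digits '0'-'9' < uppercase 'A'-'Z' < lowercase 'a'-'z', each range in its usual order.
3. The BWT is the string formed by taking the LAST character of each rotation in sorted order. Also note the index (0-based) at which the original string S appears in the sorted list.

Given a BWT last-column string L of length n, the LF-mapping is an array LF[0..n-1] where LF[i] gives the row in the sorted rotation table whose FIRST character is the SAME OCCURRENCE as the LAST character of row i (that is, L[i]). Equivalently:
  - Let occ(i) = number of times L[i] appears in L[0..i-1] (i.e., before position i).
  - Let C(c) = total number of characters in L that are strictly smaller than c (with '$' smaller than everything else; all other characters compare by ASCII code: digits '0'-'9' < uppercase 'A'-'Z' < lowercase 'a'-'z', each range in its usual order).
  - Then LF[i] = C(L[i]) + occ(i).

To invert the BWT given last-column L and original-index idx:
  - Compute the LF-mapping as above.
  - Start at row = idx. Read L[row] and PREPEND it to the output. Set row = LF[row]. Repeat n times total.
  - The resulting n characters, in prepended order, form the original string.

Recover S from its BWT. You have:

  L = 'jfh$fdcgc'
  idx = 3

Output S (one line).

Answer: dffcghcj$

Derivation:
LF mapping: 8 4 7 0 5 3 1 6 2
Walk LF starting at row 3, prepending L[row]:
  step 1: row=3, L[3]='$', prepend. Next row=LF[3]=0
  step 2: row=0, L[0]='j', prepend. Next row=LF[0]=8
  step 3: row=8, L[8]='c', prepend. Next row=LF[8]=2
  step 4: row=2, L[2]='h', prepend. Next row=LF[2]=7
  step 5: row=7, L[7]='g', prepend. Next row=LF[7]=6
  step 6: row=6, L[6]='c', prepend. Next row=LF[6]=1
  step 7: row=1, L[1]='f', prepend. Next row=LF[1]=4
  step 8: row=4, L[4]='f', prepend. Next row=LF[4]=5
  step 9: row=5, L[5]='d', prepend. Next row=LF[5]=3
Reversed output: dffcghcj$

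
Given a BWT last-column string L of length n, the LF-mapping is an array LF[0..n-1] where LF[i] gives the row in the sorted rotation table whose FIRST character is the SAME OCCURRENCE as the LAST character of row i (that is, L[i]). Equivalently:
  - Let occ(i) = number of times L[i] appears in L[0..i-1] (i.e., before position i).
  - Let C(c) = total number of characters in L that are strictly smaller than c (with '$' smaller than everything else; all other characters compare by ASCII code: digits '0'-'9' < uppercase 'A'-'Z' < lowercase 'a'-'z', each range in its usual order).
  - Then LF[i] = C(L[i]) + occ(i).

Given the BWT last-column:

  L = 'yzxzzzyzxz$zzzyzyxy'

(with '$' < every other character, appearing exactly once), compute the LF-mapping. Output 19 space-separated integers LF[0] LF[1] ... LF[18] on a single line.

Char counts: '$':1, 'x':3, 'y':5, 'z':10
C (first-col start): C('$')=0, C('x')=1, C('y')=4, C('z')=9
L[0]='y': occ=0, LF[0]=C('y')+0=4+0=4
L[1]='z': occ=0, LF[1]=C('z')+0=9+0=9
L[2]='x': occ=0, LF[2]=C('x')+0=1+0=1
L[3]='z': occ=1, LF[3]=C('z')+1=9+1=10
L[4]='z': occ=2, LF[4]=C('z')+2=9+2=11
L[5]='z': occ=3, LF[5]=C('z')+3=9+3=12
L[6]='y': occ=1, LF[6]=C('y')+1=4+1=5
L[7]='z': occ=4, LF[7]=C('z')+4=9+4=13
L[8]='x': occ=1, LF[8]=C('x')+1=1+1=2
L[9]='z': occ=5, LF[9]=C('z')+5=9+5=14
L[10]='$': occ=0, LF[10]=C('$')+0=0+0=0
L[11]='z': occ=6, LF[11]=C('z')+6=9+6=15
L[12]='z': occ=7, LF[12]=C('z')+7=9+7=16
L[13]='z': occ=8, LF[13]=C('z')+8=9+8=17
L[14]='y': occ=2, LF[14]=C('y')+2=4+2=6
L[15]='z': occ=9, LF[15]=C('z')+9=9+9=18
L[16]='y': occ=3, LF[16]=C('y')+3=4+3=7
L[17]='x': occ=2, LF[17]=C('x')+2=1+2=3
L[18]='y': occ=4, LF[18]=C('y')+4=4+4=8

Answer: 4 9 1 10 11 12 5 13 2 14 0 15 16 17 6 18 7 3 8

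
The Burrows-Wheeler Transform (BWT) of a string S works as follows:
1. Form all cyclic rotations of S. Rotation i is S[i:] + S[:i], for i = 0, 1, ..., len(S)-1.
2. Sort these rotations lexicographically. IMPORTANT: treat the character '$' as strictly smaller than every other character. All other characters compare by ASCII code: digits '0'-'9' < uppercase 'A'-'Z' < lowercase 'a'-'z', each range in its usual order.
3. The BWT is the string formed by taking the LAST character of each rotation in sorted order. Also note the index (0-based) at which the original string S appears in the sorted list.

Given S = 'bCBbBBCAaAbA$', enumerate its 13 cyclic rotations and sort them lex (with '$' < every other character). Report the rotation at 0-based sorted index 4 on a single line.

All 13 rotations (rotation i = S[i:]+S[:i]):
  rot[0] = bCBbBBCAaAbA$
  rot[1] = CBbBBCAaAbA$b
  rot[2] = BbBBCAaAbA$bC
  rot[3] = bBBCAaAbA$bCB
  rot[4] = BBCAaAbA$bCBb
  rot[5] = BCAaAbA$bCBbB
  rot[6] = CAaAbA$bCBbBB
  rot[7] = AaAbA$bCBbBBC
  rot[8] = aAbA$bCBbBBCA
  rot[9] = AbA$bCBbBBCAa
  rot[10] = bA$bCBbBBCAaA
  rot[11] = A$bCBbBBCAaAb
  rot[12] = $bCBbBBCAaAbA
Sorted (with $ < everything):
  sorted[0] = $bCBbBBCAaAbA
  sorted[1] = A$bCBbBBCAaAb
  sorted[2] = AaAbA$bCBbBBC
  sorted[3] = AbA$bCBbBBCAa
  sorted[4] = BBCAaAbA$bCBb
  sorted[5] = BCAaAbA$bCBbB
  sorted[6] = BbBBCAaAbA$bC
  sorted[7] = CAaAbA$bCBbBB
  sorted[8] = CBbBBCAaAbA$b
  sorted[9] = aAbA$bCBbBBCA
  sorted[10] = bA$bCBbBBCAaA
  sorted[11] = bBBCAaAbA$bCB
  sorted[12] = bCBbBBCAaAbA$
sorted[4] = BBCAaAbA$bCBb

Answer: BBCAaAbA$bCBb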